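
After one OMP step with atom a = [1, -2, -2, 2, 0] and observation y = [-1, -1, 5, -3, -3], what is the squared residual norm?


a^T a = 13.
a^T y = -15.
coeff = -15/13 = -15/13.
||r||^2 = 360/13.

360/13


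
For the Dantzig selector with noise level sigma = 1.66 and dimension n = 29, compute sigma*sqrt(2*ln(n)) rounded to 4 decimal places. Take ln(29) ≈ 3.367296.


ln(29) ≈ 3.367296.
2*ln(n) ≈ 6.734592.
sqrt(2*ln(n)) ≈ sqrt(6.734592) ≈ 2.595109.
threshold ≈ 1.66*2.595109 = 4.30788094 ≈ 4.3079.

4.3079


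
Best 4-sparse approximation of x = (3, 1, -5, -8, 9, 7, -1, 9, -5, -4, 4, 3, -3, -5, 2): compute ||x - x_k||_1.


Sorted |x_i| descending: [9, 9, 8, 7, 5, 5, 5, 4, 4, 3, 3, 3, 2, 1, 1]
Keep top 4: [9, 9, 8, 7]
Tail entries: [5, 5, 5, 4, 4, 3, 3, 3, 2, 1, 1]
L1 error = sum of tail = 36.

36


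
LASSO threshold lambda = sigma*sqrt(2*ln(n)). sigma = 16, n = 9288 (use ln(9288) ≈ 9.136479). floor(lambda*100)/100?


ln(9288) ≈ 9.136479.
2*ln(n) ≈ 18.272958.
sqrt(2*ln(n)) ≈ sqrt(18.272958) ≈ 4.274688.
lambda ≈ 16*4.274688 = 68.395008.
floor(lambda*100)/100 = 68.39.

68.39


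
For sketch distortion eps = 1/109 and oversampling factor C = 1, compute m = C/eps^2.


1/eps = 109.
(1/eps)^2 = 11881.
m = 1*11881 = 11881.

11881


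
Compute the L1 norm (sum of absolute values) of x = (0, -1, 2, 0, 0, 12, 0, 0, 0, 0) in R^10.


Non-zero entries: [(1, -1), (2, 2), (5, 12)]
Absolute values: [1, 2, 12]
||x||_1 = sum = 15.

15


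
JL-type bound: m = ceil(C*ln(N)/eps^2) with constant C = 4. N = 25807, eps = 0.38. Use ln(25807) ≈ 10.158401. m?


ln(25807) ≈ 10.158401.
eps^2 = 0.38^2 = 0.1444.
C*ln(N)/eps^2 ≈ 4*10.158401/0.1444 ≈ 281.3961.
m = ceil(281.3961) = 282.

282


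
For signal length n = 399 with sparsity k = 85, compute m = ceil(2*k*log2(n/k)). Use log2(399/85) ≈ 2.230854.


log2(n/k) = log2(399/85) ≈ 2.230854.
2*k*log2(n/k) ≈ 2*85*2.230854 = 379.24518.
m = ceil(379.24518) = 380.

380


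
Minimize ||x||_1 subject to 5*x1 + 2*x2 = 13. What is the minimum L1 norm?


Axis intercepts:
  x1 = 13/5, x2 = 0: L1 = 13/5
  x1 = 0, x2 = 13/2: L1 = 13/2
x* = (13/5, 0)
||x*||_1 = 13/5.

13/5


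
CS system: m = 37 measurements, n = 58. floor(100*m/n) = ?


100*m/n = 100*37/58 ≈ 63.7931.
floor = 63.

63


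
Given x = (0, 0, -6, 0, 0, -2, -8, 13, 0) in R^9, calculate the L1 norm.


Non-zero entries: [(2, -6), (5, -2), (6, -8), (7, 13)]
Absolute values: [6, 2, 8, 13]
||x||_1 = sum = 29.

29


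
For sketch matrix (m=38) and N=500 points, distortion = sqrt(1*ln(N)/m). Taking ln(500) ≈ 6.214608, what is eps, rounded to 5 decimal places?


ln(500) ≈ 6.214608.
1*ln(N)/m ≈ 1*6.214608/38 ≈ 0.16354232.
eps = sqrt(0.16354232) ≈ 0.4044037 ≈ 0.40440.

0.40440


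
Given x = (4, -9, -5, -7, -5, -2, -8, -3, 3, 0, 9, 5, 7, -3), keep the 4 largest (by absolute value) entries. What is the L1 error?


Sorted |x_i| descending: [9, 9, 8, 7, 7, 5, 5, 5, 4, 3, 3, 3, 2, 0]
Keep top 4: [9, 9, 8, 7]
Tail entries: [7, 5, 5, 5, 4, 3, 3, 3, 2, 0]
L1 error = sum of tail = 37.

37


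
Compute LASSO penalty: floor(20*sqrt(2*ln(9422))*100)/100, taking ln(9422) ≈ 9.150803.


ln(9422) ≈ 9.150803.
2*ln(n) ≈ 18.301606.
sqrt(2*ln(n)) ≈ sqrt(18.301606) ≈ 4.278038.
lambda ≈ 20*4.278038 = 85.56076.
floor(lambda*100)/100 = 85.56.

85.56


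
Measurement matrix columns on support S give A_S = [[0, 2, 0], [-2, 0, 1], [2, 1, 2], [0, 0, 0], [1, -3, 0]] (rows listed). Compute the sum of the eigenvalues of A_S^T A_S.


Sum of eigenvalues of A_S^T A_S = trace(A_S^T A_S) = sum of squared column norms of A_S.
A_S^T A_S diagonal: [9, 14, 5].
trace = 9 + 14 + 5 = 28.

28


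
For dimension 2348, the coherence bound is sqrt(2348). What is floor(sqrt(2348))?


48^2 = 2304 <= 2348 < 2401 = 49^2, so 48 <= sqrt(2348) < 49.
floor(sqrt(2348)) = 48.

48


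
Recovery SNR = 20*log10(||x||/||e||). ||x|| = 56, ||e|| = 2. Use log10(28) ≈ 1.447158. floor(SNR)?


||x||/||e|| = 56/2 = 28.
log10(28) ≈ 1.447158.
20*log10(||x||/||e||) ≈ 20*1.447158 = 28.94316.
floor(28.94316) = 28.

28


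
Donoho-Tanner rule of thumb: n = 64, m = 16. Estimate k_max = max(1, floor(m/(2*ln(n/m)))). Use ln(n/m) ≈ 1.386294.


n/m = 64/16 = 4.
ln(n/m) ≈ 1.386294.
2*ln(n/m) ≈ 2.772588.
m/(2*ln(n/m)) ≈ 16/2.772588 ≈ 5.7708.
floor = 5.
k_max = max(1, 5) = 5.

5


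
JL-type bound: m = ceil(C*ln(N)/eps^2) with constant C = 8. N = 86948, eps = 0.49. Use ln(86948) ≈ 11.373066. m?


ln(86948) ≈ 11.373066.
eps^2 = 0.49^2 = 0.2401.
C*ln(N)/eps^2 ≈ 8*11.373066/0.2401 ≈ 378.9443.
m = ceil(378.9443) = 379.

379


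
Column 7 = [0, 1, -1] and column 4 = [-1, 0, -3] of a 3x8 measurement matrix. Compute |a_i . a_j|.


Inner product: 0*-1 + 1*0 + -1*-3
Products: [0, 0, 3]
Sum = 3.
|dot| = 3.

3


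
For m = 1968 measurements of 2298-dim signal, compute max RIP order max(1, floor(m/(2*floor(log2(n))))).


floor(log2(2298)) = 11.
2*11 = 22.
m/(2*floor(log2(n))) = 1968/22 ≈ 89.4545.
floor = 89.
k = max(1, 89) = 89.

89


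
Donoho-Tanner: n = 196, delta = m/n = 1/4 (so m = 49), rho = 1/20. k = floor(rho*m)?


m = 1/4*196 = 49.
rho = 1/20.
rho*m = 1/20*49 = 2.45.
k = floor(2.45) = 2.

2


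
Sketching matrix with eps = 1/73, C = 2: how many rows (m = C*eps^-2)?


1/eps = 73.
(1/eps)^2 = 5329.
m = 2*5329 = 10658.

10658


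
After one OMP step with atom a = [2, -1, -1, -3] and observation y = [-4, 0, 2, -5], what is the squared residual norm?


a^T a = 15.
a^T y = 5.
coeff = 5/15 = 1/3.
||r||^2 = 130/3.

130/3


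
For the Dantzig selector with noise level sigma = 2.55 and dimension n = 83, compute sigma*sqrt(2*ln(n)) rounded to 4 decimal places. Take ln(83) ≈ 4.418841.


ln(83) ≈ 4.418841.
2*ln(n) ≈ 8.837682.
sqrt(2*ln(n)) ≈ sqrt(8.837682) ≈ 2.972824.
threshold ≈ 2.55*2.972824 = 7.5807012 ≈ 7.5807.

7.5807


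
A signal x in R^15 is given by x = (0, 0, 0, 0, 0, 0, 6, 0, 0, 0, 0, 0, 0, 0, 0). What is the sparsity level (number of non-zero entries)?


Non-zero positions: [6].
Sparsity = 1.

1


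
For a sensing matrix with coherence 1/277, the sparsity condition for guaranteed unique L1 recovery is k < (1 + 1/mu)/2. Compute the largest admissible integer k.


1/mu = 277.
1 + 1/mu = 278.
(1 + 1/mu)/2 = 139 is an integer and the inequality is strict, so k_max = 139 - 1 = 138.

138


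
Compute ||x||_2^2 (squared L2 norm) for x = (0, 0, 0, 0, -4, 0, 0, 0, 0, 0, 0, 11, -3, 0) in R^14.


Non-zero entries: [(4, -4), (11, 11), (12, -3)]
Squares: [16, 121, 9]
||x||_2^2 = sum = 146.

146


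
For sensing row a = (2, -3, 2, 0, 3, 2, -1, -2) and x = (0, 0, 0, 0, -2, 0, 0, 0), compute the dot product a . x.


Non-zero terms: ['3*-2']
Products: [-6]
y = sum = -6.

-6


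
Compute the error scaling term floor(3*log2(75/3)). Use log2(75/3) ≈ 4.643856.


log2(n/k) = log2(75/3) ≈ 4.643856.
k*log2(n/k) ≈ 3*4.643856 = 13.931568.
floor(13.931568) = 13.

13


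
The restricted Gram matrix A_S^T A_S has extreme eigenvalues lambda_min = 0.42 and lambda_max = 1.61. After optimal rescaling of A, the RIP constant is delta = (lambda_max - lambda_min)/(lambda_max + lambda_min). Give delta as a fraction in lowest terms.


lambda_max - lambda_min = 1.61 - 0.42 = 1.19.
lambda_max + lambda_min = 1.61 + 0.42 = 2.03.
delta = 1.19/2.03 = 119/203 = 17/29.

17/29


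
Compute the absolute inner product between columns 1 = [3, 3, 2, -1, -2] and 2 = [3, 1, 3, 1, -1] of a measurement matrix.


Inner product: 3*3 + 3*1 + 2*3 + -1*1 + -2*-1
Products: [9, 3, 6, -1, 2]
Sum = 19.
|dot| = 19.

19


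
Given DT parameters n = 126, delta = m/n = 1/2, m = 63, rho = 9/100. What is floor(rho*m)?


m = 1/2*126 = 63.
rho = 9/100.
rho*m = 9/100*63 = 5.67.
k = floor(5.67) = 5.

5


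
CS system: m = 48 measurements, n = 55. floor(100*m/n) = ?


100*m/n = 100*48/55 ≈ 87.2727.
floor = 87.

87


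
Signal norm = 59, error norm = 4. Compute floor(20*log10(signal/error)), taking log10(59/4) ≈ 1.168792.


||x||/||e|| = 59/4.
log10(59/4) ≈ 1.168792.
20*log10(||x||/||e||) ≈ 20*1.168792 = 23.37584.
floor(23.37584) = 23.

23


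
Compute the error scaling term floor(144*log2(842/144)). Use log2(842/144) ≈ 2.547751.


log2(n/k) = log2(842/144) ≈ 2.547751.
k*log2(n/k) ≈ 144*2.547751 = 366.876144.
floor(366.876144) = 366.

366


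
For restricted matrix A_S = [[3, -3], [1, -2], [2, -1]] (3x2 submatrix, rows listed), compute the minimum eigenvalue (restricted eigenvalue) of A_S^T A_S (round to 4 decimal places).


A_S^T A_S = [[14, -13], [-13, 14]].
trace = 28.
det = 27.
disc = trace^2 - 4*det = 784 - 4*27 = 676.
sqrt(676) = 26.
lam_min = (28 - 26)/2 = 1 = 1.0000.

1.0000


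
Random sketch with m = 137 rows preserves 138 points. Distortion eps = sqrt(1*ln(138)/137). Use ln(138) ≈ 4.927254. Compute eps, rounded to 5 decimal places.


ln(138) ≈ 4.927254.
1*ln(N)/m ≈ 1*4.927254/137 ≈ 0.03596536.
eps = sqrt(0.03596536) ≈ 0.1896454 ≈ 0.18965.

0.18965


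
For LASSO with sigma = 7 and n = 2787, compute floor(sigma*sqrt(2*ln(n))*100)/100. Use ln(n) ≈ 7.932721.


ln(2787) ≈ 7.932721.
2*ln(n) ≈ 15.865442.
sqrt(2*ln(n)) ≈ sqrt(15.865442) ≈ 3.983145.
lambda ≈ 7*3.983145 = 27.882015.
floor(lambda*100)/100 = 27.88.

27.88


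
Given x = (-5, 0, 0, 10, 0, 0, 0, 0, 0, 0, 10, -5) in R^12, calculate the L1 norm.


Non-zero entries: [(0, -5), (3, 10), (10, 10), (11, -5)]
Absolute values: [5, 10, 10, 5]
||x||_1 = sum = 30.

30


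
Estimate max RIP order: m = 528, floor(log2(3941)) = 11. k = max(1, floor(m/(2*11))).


floor(log2(3941)) = 11.
2*11 = 22.
m/(2*floor(log2(n))) = 528/22 ≈ 24.0.
floor = 24.
k = max(1, 24) = 24.

24


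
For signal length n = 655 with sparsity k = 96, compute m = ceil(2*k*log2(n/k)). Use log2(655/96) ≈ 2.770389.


log2(n/k) = log2(655/96) ≈ 2.770389.
2*k*log2(n/k) ≈ 2*96*2.770389 = 531.914688.
m = ceil(531.914688) = 532.

532


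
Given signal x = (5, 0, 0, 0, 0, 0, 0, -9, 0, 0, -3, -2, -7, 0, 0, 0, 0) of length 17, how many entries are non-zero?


Non-zero positions: [0, 7, 10, 11, 12].
Sparsity = 5.

5


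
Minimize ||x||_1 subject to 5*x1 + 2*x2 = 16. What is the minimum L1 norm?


Axis intercepts:
  x1 = 16/5, x2 = 0: L1 = 16/5
  x1 = 0, x2 = 8: L1 = 8
x* = (16/5, 0)
||x*||_1 = 16/5.

16/5


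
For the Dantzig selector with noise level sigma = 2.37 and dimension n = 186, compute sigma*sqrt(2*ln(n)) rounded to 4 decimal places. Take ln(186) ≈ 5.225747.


ln(186) ≈ 5.225747.
2*ln(n) ≈ 10.451494.
sqrt(2*ln(n)) ≈ sqrt(10.451494) ≈ 3.232877.
threshold ≈ 2.37*3.232877 = 7.66191849 ≈ 7.6619.

7.6619


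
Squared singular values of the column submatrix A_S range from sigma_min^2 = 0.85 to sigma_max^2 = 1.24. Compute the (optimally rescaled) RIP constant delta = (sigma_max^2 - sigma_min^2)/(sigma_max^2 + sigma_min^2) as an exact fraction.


lambda_max - lambda_min = 1.24 - 0.85 = 0.39.
lambda_max + lambda_min = 1.24 + 0.85 = 2.09.
delta = 0.39/2.09 = 39/209.

39/209


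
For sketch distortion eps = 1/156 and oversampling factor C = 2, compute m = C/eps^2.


1/eps = 156.
(1/eps)^2 = 24336.
m = 2*24336 = 48672.

48672


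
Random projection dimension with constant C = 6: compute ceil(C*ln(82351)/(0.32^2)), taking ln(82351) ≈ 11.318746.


ln(82351) ≈ 11.318746.
eps^2 = 0.32^2 = 0.1024.
C*ln(N)/eps^2 ≈ 6*11.318746/0.1024 ≈ 663.2078.
m = ceil(663.2078) = 664.

664


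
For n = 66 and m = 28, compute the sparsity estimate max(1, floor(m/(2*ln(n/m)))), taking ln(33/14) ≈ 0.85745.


n/m = 66/28 = 33/14.
ln(n/m) ≈ 0.85745.
2*ln(n/m) ≈ 1.7149.
m/(2*ln(n/m)) ≈ 28/1.7149 ≈ 16.3275.
floor = 16.
k_max = max(1, 16) = 16.

16


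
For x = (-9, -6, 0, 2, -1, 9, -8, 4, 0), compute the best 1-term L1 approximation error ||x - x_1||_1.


Sorted |x_i| descending: [9, 9, 8, 6, 4, 2, 1, 0, 0]
Keep top 1: [9]
Tail entries: [9, 8, 6, 4, 2, 1, 0, 0]
L1 error = sum of tail = 30.

30


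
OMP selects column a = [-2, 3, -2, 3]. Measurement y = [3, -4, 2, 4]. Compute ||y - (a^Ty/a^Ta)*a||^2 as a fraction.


a^T a = 26.
a^T y = -10.
coeff = -10/26 = -5/13.
||r||^2 = 535/13.

535/13


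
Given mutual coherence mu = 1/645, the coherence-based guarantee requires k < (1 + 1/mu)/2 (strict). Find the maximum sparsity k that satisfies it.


1/mu = 645.
1 + 1/mu = 646.
(1 + 1/mu)/2 = 323 is an integer and the inequality is strict, so k_max = 323 - 1 = 322.

322


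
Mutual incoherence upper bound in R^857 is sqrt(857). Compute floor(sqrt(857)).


29^2 = 841 <= 857 < 900 = 30^2, so 29 <= sqrt(857) < 30.
floor(sqrt(857)) = 29.

29


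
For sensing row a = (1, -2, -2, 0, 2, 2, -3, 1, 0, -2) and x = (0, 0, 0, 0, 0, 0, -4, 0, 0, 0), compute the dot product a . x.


Non-zero terms: ['-3*-4']
Products: [12]
y = sum = 12.

12


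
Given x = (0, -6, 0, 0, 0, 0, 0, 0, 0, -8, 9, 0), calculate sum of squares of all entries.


Non-zero entries: [(1, -6), (9, -8), (10, 9)]
Squares: [36, 64, 81]
||x||_2^2 = sum = 181.

181


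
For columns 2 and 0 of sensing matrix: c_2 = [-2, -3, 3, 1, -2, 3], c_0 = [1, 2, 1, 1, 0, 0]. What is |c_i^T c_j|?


Inner product: -2*1 + -3*2 + 3*1 + 1*1 + -2*0 + 3*0
Products: [-2, -6, 3, 1, 0, 0]
Sum = -4.
|dot| = 4.

4


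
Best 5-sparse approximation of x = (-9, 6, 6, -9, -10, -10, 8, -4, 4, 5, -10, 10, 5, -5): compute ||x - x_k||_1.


Sorted |x_i| descending: [10, 10, 10, 10, 9, 9, 8, 6, 6, 5, 5, 5, 4, 4]
Keep top 5: [10, 10, 10, 10, 9]
Tail entries: [9, 8, 6, 6, 5, 5, 5, 4, 4]
L1 error = sum of tail = 52.

52


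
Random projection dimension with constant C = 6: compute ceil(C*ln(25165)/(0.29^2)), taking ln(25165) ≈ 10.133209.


ln(25165) ≈ 10.133209.
eps^2 = 0.29^2 = 0.0841.
C*ln(N)/eps^2 ≈ 6*10.133209/0.0841 ≈ 722.94.
m = ceil(722.94) = 723.

723


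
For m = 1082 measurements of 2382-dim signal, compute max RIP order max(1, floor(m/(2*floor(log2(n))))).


floor(log2(2382)) = 11.
2*11 = 22.
m/(2*floor(log2(n))) = 1082/22 ≈ 49.1818.
floor = 49.
k = max(1, 49) = 49.

49


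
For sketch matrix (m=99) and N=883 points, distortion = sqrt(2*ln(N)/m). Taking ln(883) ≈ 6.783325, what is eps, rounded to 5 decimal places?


ln(883) ≈ 6.783325.
2*ln(N)/m ≈ 2*6.783325/99 ≈ 0.13703687.
eps = sqrt(0.13703687) ≈ 0.3701849 ≈ 0.37018.

0.37018


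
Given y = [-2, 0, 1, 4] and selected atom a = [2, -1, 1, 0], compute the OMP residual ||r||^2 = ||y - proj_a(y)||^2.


a^T a = 6.
a^T y = -3.
coeff = -3/6 = -1/2.
||r||^2 = 39/2.

39/2


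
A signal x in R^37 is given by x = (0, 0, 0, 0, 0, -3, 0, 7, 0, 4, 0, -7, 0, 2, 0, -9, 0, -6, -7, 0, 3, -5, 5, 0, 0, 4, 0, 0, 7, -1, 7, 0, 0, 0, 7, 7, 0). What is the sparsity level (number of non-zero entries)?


Non-zero positions: [5, 7, 9, 11, 13, 15, 17, 18, 20, 21, 22, 25, 28, 29, 30, 34, 35].
Sparsity = 17.

17


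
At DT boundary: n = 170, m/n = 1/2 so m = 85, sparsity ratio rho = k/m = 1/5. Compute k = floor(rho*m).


m = 1/2*170 = 85.
rho = 1/5.
rho*m = 1/5*85 = 17.
k = floor(17) = 17.

17


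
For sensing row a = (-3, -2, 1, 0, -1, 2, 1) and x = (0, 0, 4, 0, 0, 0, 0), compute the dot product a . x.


Non-zero terms: ['1*4']
Products: [4]
y = sum = 4.

4


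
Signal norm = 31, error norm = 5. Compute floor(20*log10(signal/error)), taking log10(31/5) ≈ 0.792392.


||x||/||e|| = 31/5.
log10(31/5) ≈ 0.792392.
20*log10(||x||/||e||) ≈ 20*0.792392 = 15.84784.
floor(15.84784) = 15.

15


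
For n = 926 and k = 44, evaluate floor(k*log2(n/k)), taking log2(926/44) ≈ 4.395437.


log2(n/k) = log2(926/44) ≈ 4.395437.
k*log2(n/k) ≈ 44*4.395437 = 193.399228.
floor(193.399228) = 193.

193


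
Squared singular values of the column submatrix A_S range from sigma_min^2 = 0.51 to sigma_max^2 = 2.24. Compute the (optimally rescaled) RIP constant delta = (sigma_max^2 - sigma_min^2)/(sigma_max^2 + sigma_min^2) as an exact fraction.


lambda_max - lambda_min = 2.24 - 0.51 = 1.73.
lambda_max + lambda_min = 2.24 + 0.51 = 2.75.
delta = 1.73/2.75 = 173/275.

173/275


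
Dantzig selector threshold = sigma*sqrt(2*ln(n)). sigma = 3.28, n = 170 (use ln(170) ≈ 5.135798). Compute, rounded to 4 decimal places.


ln(170) ≈ 5.135798.
2*ln(n) ≈ 10.271596.
sqrt(2*ln(n)) ≈ sqrt(10.271596) ≈ 3.204933.
threshold ≈ 3.28*3.204933 = 10.51218024 ≈ 10.5122.

10.5122


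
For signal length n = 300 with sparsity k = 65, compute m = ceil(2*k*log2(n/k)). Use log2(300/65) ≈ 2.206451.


log2(n/k) = log2(300/65) ≈ 2.206451.
2*k*log2(n/k) ≈ 2*65*2.206451 = 286.83863.
m = ceil(286.83863) = 287.

287


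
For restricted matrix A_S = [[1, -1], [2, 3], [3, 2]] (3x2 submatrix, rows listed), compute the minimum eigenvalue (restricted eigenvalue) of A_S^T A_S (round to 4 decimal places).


A_S^T A_S = [[14, 11], [11, 14]].
trace = 28.
det = 75.
disc = trace^2 - 4*det = 784 - 4*75 = 484.
sqrt(484) = 22.
lam_min = (28 - 22)/2 = 3 = 3.0000.

3.0000


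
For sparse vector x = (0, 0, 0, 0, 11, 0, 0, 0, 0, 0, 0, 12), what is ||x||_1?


Non-zero entries: [(4, 11), (11, 12)]
Absolute values: [11, 12]
||x||_1 = sum = 23.

23


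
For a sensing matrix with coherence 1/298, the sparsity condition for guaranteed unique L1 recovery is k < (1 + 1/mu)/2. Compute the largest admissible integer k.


1/mu = 298.
1 + 1/mu = 299.
(1 + 1/mu)/2 = 149.5 is not an integer, so k_max = floor(149.5) = 149.

149


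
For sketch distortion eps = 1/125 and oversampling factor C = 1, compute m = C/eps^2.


1/eps = 125.
(1/eps)^2 = 15625.
m = 1*15625 = 15625.

15625


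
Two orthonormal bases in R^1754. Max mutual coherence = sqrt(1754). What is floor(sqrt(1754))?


41^2 = 1681 <= 1754 < 1764 = 42^2, so 41 <= sqrt(1754) < 42.
floor(sqrt(1754)) = 41.

41


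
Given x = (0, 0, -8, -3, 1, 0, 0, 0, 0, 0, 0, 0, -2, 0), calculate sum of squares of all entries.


Non-zero entries: [(2, -8), (3, -3), (4, 1), (12, -2)]
Squares: [64, 9, 1, 4]
||x||_2^2 = sum = 78.

78


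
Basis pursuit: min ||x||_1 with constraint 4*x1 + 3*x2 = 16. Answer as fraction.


Axis intercepts:
  x1 = 4, x2 = 0: L1 = 4
  x1 = 0, x2 = 16/3: L1 = 16/3
x* = (4, 0)
||x*||_1 = 4.

4


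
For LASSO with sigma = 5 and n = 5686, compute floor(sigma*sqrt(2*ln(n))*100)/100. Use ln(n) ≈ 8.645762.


ln(5686) ≈ 8.645762.
2*ln(n) ≈ 17.291524.
sqrt(2*ln(n)) ≈ sqrt(17.291524) ≈ 4.158308.
lambda ≈ 5*4.158308 = 20.79154.
floor(lambda*100)/100 = 20.79.

20.79


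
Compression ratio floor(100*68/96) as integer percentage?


100*m/n = 100*68/96 ≈ 70.8333.
floor = 70.

70


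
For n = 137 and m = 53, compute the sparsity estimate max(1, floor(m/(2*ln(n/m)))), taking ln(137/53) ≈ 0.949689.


n/m = 137/53.
ln(n/m) ≈ 0.949689.
2*ln(n/m) ≈ 1.899378.
m/(2*ln(n/m)) ≈ 53/1.899378 ≈ 27.9039.
floor = 27.
k_max = max(1, 27) = 27.

27


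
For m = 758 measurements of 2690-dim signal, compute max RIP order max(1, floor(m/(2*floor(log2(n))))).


floor(log2(2690)) = 11.
2*11 = 22.
m/(2*floor(log2(n))) = 758/22 ≈ 34.4545.
floor = 34.
k = max(1, 34) = 34.

34


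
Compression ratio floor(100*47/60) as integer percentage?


100*m/n = 100*47/60 ≈ 78.3333.
floor = 78.

78


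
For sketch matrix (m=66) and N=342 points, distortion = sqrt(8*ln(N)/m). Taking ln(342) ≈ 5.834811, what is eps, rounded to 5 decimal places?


ln(342) ≈ 5.834811.
8*ln(N)/m ≈ 8*5.834811/66 ≈ 0.70724982.
eps = sqrt(0.70724982) ≈ 0.8409815 ≈ 0.84098.

0.84098


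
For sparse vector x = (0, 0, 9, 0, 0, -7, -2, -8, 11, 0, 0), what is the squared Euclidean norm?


Non-zero entries: [(2, 9), (5, -7), (6, -2), (7, -8), (8, 11)]
Squares: [81, 49, 4, 64, 121]
||x||_2^2 = sum = 319.

319


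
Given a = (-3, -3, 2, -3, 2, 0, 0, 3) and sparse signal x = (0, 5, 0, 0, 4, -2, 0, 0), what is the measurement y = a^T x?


Non-zero terms: ['-3*5', '2*4', '0*-2']
Products: [-15, 8, 0]
y = sum = -7.

-7


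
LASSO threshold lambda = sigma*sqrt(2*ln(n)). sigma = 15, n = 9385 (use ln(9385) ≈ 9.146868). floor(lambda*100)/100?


ln(9385) ≈ 9.146868.
2*ln(n) ≈ 18.293736.
sqrt(2*ln(n)) ≈ sqrt(18.293736) ≈ 4.277118.
lambda ≈ 15*4.277118 = 64.15677.
floor(lambda*100)/100 = 64.15.

64.15


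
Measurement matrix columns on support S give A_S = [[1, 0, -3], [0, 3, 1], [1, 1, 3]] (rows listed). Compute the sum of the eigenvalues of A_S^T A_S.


Sum of eigenvalues of A_S^T A_S = trace(A_S^T A_S) = sum of squared column norms of A_S.
A_S^T A_S diagonal: [2, 10, 19].
trace = 2 + 10 + 19 = 31.

31


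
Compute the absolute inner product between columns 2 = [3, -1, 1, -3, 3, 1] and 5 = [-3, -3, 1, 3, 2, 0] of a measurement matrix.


Inner product: 3*-3 + -1*-3 + 1*1 + -3*3 + 3*2 + 1*0
Products: [-9, 3, 1, -9, 6, 0]
Sum = -8.
|dot| = 8.

8


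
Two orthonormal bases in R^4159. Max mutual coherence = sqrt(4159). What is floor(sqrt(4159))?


64^2 = 4096 <= 4159 < 4225 = 65^2, so 64 <= sqrt(4159) < 65.
floor(sqrt(4159)) = 64.

64


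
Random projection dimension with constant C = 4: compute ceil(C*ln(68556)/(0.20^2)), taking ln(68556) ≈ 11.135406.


ln(68556) ≈ 11.135406.
eps^2 = 0.20^2 = 0.04.
C*ln(N)/eps^2 ≈ 4*11.135406/0.04 ≈ 1113.5406.
m = ceil(1113.5406) = 1114.

1114


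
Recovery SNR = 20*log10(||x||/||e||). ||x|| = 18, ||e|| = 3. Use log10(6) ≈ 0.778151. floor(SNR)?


||x||/||e|| = 18/3 = 6.
log10(6) ≈ 0.778151.
20*log10(||x||/||e||) ≈ 20*0.778151 = 15.56302.
floor(15.56302) = 15.

15


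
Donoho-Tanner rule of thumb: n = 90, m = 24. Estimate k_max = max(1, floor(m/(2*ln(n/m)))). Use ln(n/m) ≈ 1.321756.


n/m = 90/24 = 15/4.
ln(n/m) ≈ 1.321756.
2*ln(n/m) ≈ 2.643512.
m/(2*ln(n/m)) ≈ 24/2.643512 ≈ 9.0788.
floor = 9.
k_max = max(1, 9) = 9.

9


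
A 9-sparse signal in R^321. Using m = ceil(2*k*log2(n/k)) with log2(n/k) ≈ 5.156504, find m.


log2(n/k) = log2(321/9) ≈ 5.156504.
2*k*log2(n/k) ≈ 2*9*5.156504 = 92.817072.
m = ceil(92.817072) = 93.

93


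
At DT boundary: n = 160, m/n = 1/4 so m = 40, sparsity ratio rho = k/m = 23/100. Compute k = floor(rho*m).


m = 1/4*160 = 40.
rho = 23/100.
rho*m = 23/100*40 = 9.2.
k = floor(9.2) = 9.

9


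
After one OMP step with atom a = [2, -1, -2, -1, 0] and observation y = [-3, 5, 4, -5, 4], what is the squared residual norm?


a^T a = 10.
a^T y = -14.
coeff = -14/10 = -7/5.
||r||^2 = 357/5.

357/5


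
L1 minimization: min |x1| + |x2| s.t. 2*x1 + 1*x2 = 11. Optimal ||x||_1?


Axis intercepts:
  x1 = 11/2, x2 = 0: L1 = 11/2
  x1 = 0, x2 = 11: L1 = 11
x* = (11/2, 0)
||x*||_1 = 11/2.

11/2


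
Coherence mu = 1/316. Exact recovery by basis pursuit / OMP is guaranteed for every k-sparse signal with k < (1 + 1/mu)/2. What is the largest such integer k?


1/mu = 316.
1 + 1/mu = 317.
(1 + 1/mu)/2 = 158.5 is not an integer, so k_max = floor(158.5) = 158.

158


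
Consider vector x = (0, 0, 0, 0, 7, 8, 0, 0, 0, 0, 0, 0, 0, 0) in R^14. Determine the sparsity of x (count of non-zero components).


Non-zero positions: [4, 5].
Sparsity = 2.

2


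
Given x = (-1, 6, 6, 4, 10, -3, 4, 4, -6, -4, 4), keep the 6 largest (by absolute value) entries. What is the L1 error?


Sorted |x_i| descending: [10, 6, 6, 6, 4, 4, 4, 4, 4, 3, 1]
Keep top 6: [10, 6, 6, 6, 4, 4]
Tail entries: [4, 4, 4, 3, 1]
L1 error = sum of tail = 16.

16


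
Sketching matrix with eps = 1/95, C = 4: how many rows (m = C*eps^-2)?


1/eps = 95.
(1/eps)^2 = 9025.
m = 4*9025 = 36100.

36100


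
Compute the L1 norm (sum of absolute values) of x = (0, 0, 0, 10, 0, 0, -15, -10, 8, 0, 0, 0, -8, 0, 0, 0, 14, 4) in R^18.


Non-zero entries: [(3, 10), (6, -15), (7, -10), (8, 8), (12, -8), (16, 14), (17, 4)]
Absolute values: [10, 15, 10, 8, 8, 14, 4]
||x||_1 = sum = 69.

69


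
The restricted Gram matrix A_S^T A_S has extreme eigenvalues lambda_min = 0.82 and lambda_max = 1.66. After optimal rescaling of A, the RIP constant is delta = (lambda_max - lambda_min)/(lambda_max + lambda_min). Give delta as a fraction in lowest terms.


lambda_max - lambda_min = 1.66 - 0.82 = 0.84.
lambda_max + lambda_min = 1.66 + 0.82 = 2.48.
delta = 0.84/2.48 = 84/248 = 21/62.

21/62


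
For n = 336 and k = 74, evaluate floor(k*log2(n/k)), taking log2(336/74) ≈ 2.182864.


log2(n/k) = log2(336/74) ≈ 2.182864.
k*log2(n/k) ≈ 74*2.182864 = 161.531936.
floor(161.531936) = 161.

161


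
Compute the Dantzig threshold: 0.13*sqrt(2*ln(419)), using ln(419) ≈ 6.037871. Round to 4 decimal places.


ln(419) ≈ 6.037871.
2*ln(n) ≈ 12.075742.
sqrt(2*ln(n)) ≈ sqrt(12.075742) ≈ 3.475017.
threshold ≈ 0.13*3.475017 = 0.45175221 ≈ 0.4518.

0.4518


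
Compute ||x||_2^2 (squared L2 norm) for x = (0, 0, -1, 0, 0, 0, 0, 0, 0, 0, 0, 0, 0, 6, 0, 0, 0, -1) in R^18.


Non-zero entries: [(2, -1), (13, 6), (17, -1)]
Squares: [1, 36, 1]
||x||_2^2 = sum = 38.

38


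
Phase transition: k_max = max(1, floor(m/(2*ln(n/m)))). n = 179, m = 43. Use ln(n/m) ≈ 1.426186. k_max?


n/m = 179/43.
ln(n/m) ≈ 1.426186.
2*ln(n/m) ≈ 2.852372.
m/(2*ln(n/m)) ≈ 43/2.852372 ≈ 15.0752.
floor = 15.
k_max = max(1, 15) = 15.

15


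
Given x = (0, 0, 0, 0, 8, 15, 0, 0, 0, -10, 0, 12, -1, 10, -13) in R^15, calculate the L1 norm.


Non-zero entries: [(4, 8), (5, 15), (9, -10), (11, 12), (12, -1), (13, 10), (14, -13)]
Absolute values: [8, 15, 10, 12, 1, 10, 13]
||x||_1 = sum = 69.

69


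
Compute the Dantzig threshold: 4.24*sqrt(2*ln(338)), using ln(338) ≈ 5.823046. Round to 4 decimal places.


ln(338) ≈ 5.823046.
2*ln(n) ≈ 11.646092.
sqrt(2*ln(n)) ≈ sqrt(11.646092) ≈ 3.412637.
threshold ≈ 4.24*3.412637 = 14.46958088 ≈ 14.4696.

14.4696


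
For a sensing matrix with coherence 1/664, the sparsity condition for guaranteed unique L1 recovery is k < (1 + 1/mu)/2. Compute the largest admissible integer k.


1/mu = 664.
1 + 1/mu = 665.
(1 + 1/mu)/2 = 332.5 is not an integer, so k_max = floor(332.5) = 332.

332


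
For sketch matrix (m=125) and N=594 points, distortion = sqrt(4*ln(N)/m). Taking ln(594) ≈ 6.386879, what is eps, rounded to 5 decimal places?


ln(594) ≈ 6.386879.
4*ln(N)/m ≈ 4*6.386879/125 ≈ 0.20438013.
eps = sqrt(0.20438013) ≈ 0.4520842 ≈ 0.45208.

0.45208


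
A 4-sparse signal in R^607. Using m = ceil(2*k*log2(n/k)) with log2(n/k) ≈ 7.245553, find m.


log2(n/k) = log2(607/4) ≈ 7.245553.
2*k*log2(n/k) ≈ 2*4*7.245553 = 57.964424.
m = ceil(57.964424) = 58.

58


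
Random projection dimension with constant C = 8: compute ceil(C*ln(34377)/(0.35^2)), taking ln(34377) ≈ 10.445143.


ln(34377) ≈ 10.445143.
eps^2 = 0.35^2 = 0.1225.
C*ln(N)/eps^2 ≈ 8*10.445143/0.1225 ≈ 682.1318.
m = ceil(682.1318) = 683.

683


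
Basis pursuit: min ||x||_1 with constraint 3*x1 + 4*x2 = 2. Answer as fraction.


Axis intercepts:
  x1 = 2/3, x2 = 0: L1 = 2/3
  x1 = 0, x2 = 1/2: L1 = 1/2
x* = (0, 1/2)
||x*||_1 = 1/2.

1/2


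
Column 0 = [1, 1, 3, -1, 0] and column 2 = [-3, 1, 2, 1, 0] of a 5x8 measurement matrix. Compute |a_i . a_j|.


Inner product: 1*-3 + 1*1 + 3*2 + -1*1 + 0*0
Products: [-3, 1, 6, -1, 0]
Sum = 3.
|dot| = 3.

3


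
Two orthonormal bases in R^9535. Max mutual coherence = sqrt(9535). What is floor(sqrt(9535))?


97^2 = 9409 <= 9535 < 9604 = 98^2, so 97 <= sqrt(9535) < 98.
floor(sqrt(9535)) = 97.

97


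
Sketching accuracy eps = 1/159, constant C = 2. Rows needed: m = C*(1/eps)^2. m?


1/eps = 159.
(1/eps)^2 = 25281.
m = 2*25281 = 50562.

50562


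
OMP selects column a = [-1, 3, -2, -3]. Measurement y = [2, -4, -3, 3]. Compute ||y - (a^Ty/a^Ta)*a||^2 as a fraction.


a^T a = 23.
a^T y = -17.
coeff = -17/23 = -17/23.
||r||^2 = 585/23.

585/23


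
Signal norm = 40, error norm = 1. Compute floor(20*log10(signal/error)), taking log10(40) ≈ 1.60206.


||x||/||e|| = 40/1 = 40.
log10(40) ≈ 1.60206.
20*log10(||x||/||e||) ≈ 20*1.60206 = 32.0412.
floor(32.0412) = 32.

32


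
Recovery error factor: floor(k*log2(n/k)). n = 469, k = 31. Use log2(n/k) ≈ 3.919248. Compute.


log2(n/k) = log2(469/31) ≈ 3.919248.
k*log2(n/k) ≈ 31*3.919248 = 121.496688.
floor(121.496688) = 121.

121


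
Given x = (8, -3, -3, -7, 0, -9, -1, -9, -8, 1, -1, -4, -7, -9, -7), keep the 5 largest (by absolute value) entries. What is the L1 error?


Sorted |x_i| descending: [9, 9, 9, 8, 8, 7, 7, 7, 4, 3, 3, 1, 1, 1, 0]
Keep top 5: [9, 9, 9, 8, 8]
Tail entries: [7, 7, 7, 4, 3, 3, 1, 1, 1, 0]
L1 error = sum of tail = 34.

34


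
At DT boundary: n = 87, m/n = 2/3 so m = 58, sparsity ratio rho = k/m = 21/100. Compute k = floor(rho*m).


m = 2/3*87 = 58.
rho = 21/100.
rho*m = 21/100*58 = 12.18.
k = floor(12.18) = 12.

12


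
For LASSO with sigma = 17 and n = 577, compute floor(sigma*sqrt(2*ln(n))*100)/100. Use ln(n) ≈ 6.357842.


ln(577) ≈ 6.357842.
2*ln(n) ≈ 12.715684.
sqrt(2*ln(n)) ≈ sqrt(12.715684) ≈ 3.565906.
lambda ≈ 17*3.565906 = 60.620402.
floor(lambda*100)/100 = 60.62.

60.62


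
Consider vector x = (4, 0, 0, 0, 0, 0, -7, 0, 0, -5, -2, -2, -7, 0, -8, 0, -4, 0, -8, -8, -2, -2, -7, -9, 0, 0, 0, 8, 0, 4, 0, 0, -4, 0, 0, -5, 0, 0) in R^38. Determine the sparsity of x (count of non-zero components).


Non-zero positions: [0, 6, 9, 10, 11, 12, 14, 16, 18, 19, 20, 21, 22, 23, 27, 29, 32, 35].
Sparsity = 18.

18


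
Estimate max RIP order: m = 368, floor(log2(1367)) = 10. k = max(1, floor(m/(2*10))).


floor(log2(1367)) = 10.
2*10 = 20.
m/(2*floor(log2(n))) = 368/20 ≈ 18.4.
floor = 18.
k = max(1, 18) = 18.

18


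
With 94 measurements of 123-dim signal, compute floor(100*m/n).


100*m/n = 100*94/123 ≈ 76.4228.
floor = 76.

76


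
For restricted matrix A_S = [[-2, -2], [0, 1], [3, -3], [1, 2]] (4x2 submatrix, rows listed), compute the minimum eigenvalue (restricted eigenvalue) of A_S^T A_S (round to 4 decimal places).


A_S^T A_S = [[14, -3], [-3, 18]].
trace = 32.
det = 243.
disc = trace^2 - 4*det = 1024 - 4*243 = 52.
sqrt(52) ≈ 7.211103.
lam_min = (32 - sqrt(52))/2 ≈ (32 - 7.211103)/2 = 12.3944485 ≈ 12.3944.

12.3944


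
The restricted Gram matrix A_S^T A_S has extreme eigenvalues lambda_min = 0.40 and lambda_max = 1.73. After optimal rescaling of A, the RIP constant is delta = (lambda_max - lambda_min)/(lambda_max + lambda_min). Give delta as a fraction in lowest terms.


lambda_max - lambda_min = 1.73 - 0.40 = 1.33.
lambda_max + lambda_min = 1.73 + 0.40 = 2.13.
delta = 1.33/2.13 = 133/213.

133/213


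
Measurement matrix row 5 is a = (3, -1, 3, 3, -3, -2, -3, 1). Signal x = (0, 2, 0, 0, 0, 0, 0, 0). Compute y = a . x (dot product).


Non-zero terms: ['-1*2']
Products: [-2]
y = sum = -2.

-2


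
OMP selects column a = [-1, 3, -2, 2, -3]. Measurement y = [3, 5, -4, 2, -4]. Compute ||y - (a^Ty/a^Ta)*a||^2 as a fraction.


a^T a = 27.
a^T y = 36.
coeff = 36/27 = 4/3.
||r||^2 = 22.

22


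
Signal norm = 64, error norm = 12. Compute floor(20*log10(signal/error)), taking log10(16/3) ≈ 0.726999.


||x||/||e|| = 64/12 = 16/3.
log10(16/3) ≈ 0.726999.
20*log10(||x||/||e||) ≈ 20*0.726999 = 14.53998.
floor(14.53998) = 14.

14


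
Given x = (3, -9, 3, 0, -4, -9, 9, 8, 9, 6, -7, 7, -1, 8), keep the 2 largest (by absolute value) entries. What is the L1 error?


Sorted |x_i| descending: [9, 9, 9, 9, 8, 8, 7, 7, 6, 4, 3, 3, 1, 0]
Keep top 2: [9, 9]
Tail entries: [9, 9, 8, 8, 7, 7, 6, 4, 3, 3, 1, 0]
L1 error = sum of tail = 65.

65


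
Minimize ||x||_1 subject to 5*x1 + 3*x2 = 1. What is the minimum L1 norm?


Axis intercepts:
  x1 = 1/5, x2 = 0: L1 = 1/5
  x1 = 0, x2 = 1/3: L1 = 1/3
x* = (1/5, 0)
||x*||_1 = 1/5.

1/5


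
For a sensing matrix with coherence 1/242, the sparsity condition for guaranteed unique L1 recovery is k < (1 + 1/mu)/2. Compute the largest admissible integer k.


1/mu = 242.
1 + 1/mu = 243.
(1 + 1/mu)/2 = 121.5 is not an integer, so k_max = floor(121.5) = 121.

121


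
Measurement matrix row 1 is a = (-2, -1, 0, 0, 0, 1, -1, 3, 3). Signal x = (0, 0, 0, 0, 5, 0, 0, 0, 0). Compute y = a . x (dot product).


Non-zero terms: ['0*5']
Products: [0]
y = sum = 0.

0


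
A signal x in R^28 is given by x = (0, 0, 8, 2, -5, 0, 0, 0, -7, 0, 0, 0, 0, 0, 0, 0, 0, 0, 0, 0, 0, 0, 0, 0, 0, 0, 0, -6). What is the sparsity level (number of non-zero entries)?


Non-zero positions: [2, 3, 4, 8, 27].
Sparsity = 5.

5


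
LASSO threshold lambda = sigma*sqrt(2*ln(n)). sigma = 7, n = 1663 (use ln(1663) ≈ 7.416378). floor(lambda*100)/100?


ln(1663) ≈ 7.416378.
2*ln(n) ≈ 14.832756.
sqrt(2*ln(n)) ≈ sqrt(14.832756) ≈ 3.851332.
lambda ≈ 7*3.851332 = 26.959324.
floor(lambda*100)/100 = 26.95.

26.95


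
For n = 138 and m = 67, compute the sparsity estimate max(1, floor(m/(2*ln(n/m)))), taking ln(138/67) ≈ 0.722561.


n/m = 138/67.
ln(n/m) ≈ 0.722561.
2*ln(n/m) ≈ 1.445122.
m/(2*ln(n/m)) ≈ 67/1.445122 ≈ 46.3629.
floor = 46.
k_max = max(1, 46) = 46.

46


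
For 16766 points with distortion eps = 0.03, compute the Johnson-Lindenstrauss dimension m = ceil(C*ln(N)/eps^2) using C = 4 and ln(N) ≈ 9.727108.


ln(16766) ≈ 9.727108.
eps^2 = 0.03^2 = 0.0009.
C*ln(N)/eps^2 ≈ 4*9.727108/0.0009 ≈ 43231.5911.
m = ceil(43231.5911) = 43232.

43232


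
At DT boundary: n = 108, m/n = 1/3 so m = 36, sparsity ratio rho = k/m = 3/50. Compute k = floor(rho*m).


m = 1/3*108 = 36.
rho = 3/50.
rho*m = 3/50*36 = 2.16.
k = floor(2.16) = 2.

2


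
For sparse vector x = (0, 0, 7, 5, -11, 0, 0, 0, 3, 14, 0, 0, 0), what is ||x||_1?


Non-zero entries: [(2, 7), (3, 5), (4, -11), (8, 3), (9, 14)]
Absolute values: [7, 5, 11, 3, 14]
||x||_1 = sum = 40.

40


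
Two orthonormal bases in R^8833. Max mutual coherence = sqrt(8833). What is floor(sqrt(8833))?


93^2 = 8649 <= 8833 < 8836 = 94^2, so 93 <= sqrt(8833) < 94.
floor(sqrt(8833)) = 93.

93


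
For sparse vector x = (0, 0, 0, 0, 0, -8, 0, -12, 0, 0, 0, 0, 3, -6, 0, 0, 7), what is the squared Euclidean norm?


Non-zero entries: [(5, -8), (7, -12), (12, 3), (13, -6), (16, 7)]
Squares: [64, 144, 9, 36, 49]
||x||_2^2 = sum = 302.

302


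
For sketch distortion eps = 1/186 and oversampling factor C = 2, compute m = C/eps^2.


1/eps = 186.
(1/eps)^2 = 34596.
m = 2*34596 = 69192.

69192


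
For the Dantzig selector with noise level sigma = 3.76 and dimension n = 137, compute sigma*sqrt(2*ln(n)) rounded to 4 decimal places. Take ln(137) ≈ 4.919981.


ln(137) ≈ 4.919981.
2*ln(n) ≈ 9.839962.
sqrt(2*ln(n)) ≈ sqrt(9.839962) ≈ 3.136871.
threshold ≈ 3.76*3.136871 = 11.79463496 ≈ 11.7946.

11.7946


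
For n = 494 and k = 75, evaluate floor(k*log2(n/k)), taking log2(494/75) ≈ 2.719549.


log2(n/k) = log2(494/75) ≈ 2.719549.
k*log2(n/k) ≈ 75*2.719549 = 203.966175.
floor(203.966175) = 203.

203


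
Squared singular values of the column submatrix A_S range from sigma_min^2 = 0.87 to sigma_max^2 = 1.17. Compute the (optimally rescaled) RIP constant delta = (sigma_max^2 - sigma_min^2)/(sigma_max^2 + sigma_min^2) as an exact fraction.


lambda_max - lambda_min = 1.17 - 0.87 = 0.30.
lambda_max + lambda_min = 1.17 + 0.87 = 2.04.
delta = 0.30/2.04 = 30/204 = 5/34.

5/34


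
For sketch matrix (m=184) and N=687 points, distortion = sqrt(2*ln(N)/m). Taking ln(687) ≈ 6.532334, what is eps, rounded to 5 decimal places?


ln(687) ≈ 6.532334.
2*ln(N)/m ≈ 2*6.532334/184 ≈ 0.07100363.
eps = sqrt(0.07100363) ≈ 0.2664651 ≈ 0.26647.

0.26647


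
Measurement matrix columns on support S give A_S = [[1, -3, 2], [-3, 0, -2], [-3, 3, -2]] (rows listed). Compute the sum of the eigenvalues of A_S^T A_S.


Sum of eigenvalues of A_S^T A_S = trace(A_S^T A_S) = sum of squared column norms of A_S.
A_S^T A_S diagonal: [19, 18, 12].
trace = 19 + 18 + 12 = 49.

49


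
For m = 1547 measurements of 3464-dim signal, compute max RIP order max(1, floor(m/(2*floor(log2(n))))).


floor(log2(3464)) = 11.
2*11 = 22.
m/(2*floor(log2(n))) = 1547/22 ≈ 70.3182.
floor = 70.
k = max(1, 70) = 70.

70


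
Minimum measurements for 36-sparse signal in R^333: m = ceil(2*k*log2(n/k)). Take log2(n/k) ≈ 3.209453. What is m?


log2(n/k) = log2(333/36) ≈ 3.209453.
2*k*log2(n/k) ≈ 2*36*3.209453 = 231.080616.
m = ceil(231.080616) = 232.

232


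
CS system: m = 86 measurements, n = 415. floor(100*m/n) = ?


100*m/n = 100*86/415 ≈ 20.7229.
floor = 20.

20


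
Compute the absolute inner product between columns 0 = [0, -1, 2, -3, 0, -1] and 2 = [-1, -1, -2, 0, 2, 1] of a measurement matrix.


Inner product: 0*-1 + -1*-1 + 2*-2 + -3*0 + 0*2 + -1*1
Products: [0, 1, -4, 0, 0, -1]
Sum = -4.
|dot| = 4.

4


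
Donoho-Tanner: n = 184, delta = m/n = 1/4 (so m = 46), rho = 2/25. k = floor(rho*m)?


m = 1/4*184 = 46.
rho = 2/25.
rho*m = 2/25*46 = 3.68.
k = floor(3.68) = 3.

3


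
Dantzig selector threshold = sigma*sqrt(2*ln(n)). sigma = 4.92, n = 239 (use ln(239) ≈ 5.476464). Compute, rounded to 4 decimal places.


ln(239) ≈ 5.476464.
2*ln(n) ≈ 10.952928.
sqrt(2*ln(n)) ≈ sqrt(10.952928) ≈ 3.309521.
threshold ≈ 4.92*3.309521 = 16.28284332 ≈ 16.2828.

16.2828


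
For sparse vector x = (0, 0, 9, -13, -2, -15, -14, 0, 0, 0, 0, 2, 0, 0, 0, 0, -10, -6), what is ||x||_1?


Non-zero entries: [(2, 9), (3, -13), (4, -2), (5, -15), (6, -14), (11, 2), (16, -10), (17, -6)]
Absolute values: [9, 13, 2, 15, 14, 2, 10, 6]
||x||_1 = sum = 71.

71


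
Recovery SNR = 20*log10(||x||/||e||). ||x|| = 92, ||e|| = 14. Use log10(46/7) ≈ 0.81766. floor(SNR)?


||x||/||e|| = 92/14 = 46/7.
log10(46/7) ≈ 0.81766.
20*log10(||x||/||e||) ≈ 20*0.81766 = 16.3532.
floor(16.3532) = 16.

16


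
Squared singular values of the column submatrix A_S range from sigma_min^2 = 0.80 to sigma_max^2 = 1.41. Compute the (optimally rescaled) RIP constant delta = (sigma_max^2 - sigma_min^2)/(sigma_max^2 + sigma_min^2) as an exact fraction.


lambda_max - lambda_min = 1.41 - 0.80 = 0.61.
lambda_max + lambda_min = 1.41 + 0.80 = 2.21.
delta = 0.61/2.21 = 61/221.

61/221


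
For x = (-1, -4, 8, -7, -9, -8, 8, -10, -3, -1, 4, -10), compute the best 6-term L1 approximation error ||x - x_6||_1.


Sorted |x_i| descending: [10, 10, 9, 8, 8, 8, 7, 4, 4, 3, 1, 1]
Keep top 6: [10, 10, 9, 8, 8, 8]
Tail entries: [7, 4, 4, 3, 1, 1]
L1 error = sum of tail = 20.

20


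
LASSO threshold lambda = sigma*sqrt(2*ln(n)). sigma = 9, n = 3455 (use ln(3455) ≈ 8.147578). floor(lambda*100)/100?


ln(3455) ≈ 8.147578.
2*ln(n) ≈ 16.295156.
sqrt(2*ln(n)) ≈ sqrt(16.295156) ≈ 4.036726.
lambda ≈ 9*4.036726 = 36.330534.
floor(lambda*100)/100 = 36.33.

36.33


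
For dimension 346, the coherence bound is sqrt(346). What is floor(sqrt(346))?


18^2 = 324 <= 346 < 361 = 19^2, so 18 <= sqrt(346) < 19.
floor(sqrt(346)) = 18.

18


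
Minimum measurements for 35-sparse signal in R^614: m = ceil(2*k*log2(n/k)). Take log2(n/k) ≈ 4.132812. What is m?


log2(n/k) = log2(614/35) ≈ 4.132812.
2*k*log2(n/k) ≈ 2*35*4.132812 = 289.29684.
m = ceil(289.29684) = 290.

290


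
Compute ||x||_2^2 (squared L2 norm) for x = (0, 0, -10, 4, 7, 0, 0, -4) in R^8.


Non-zero entries: [(2, -10), (3, 4), (4, 7), (7, -4)]
Squares: [100, 16, 49, 16]
||x||_2^2 = sum = 181.

181


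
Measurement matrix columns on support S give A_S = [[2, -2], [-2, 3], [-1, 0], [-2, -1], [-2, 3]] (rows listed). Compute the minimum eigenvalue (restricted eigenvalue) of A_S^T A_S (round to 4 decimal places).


A_S^T A_S = [[17, -14], [-14, 23]].
trace = 40.
det = 195.
disc = trace^2 - 4*det = 1600 - 4*195 = 820.
sqrt(820) ≈ 28.635642.
lam_min = (40 - sqrt(820))/2 ≈ (40 - 28.635642)/2 = 5.682179 ≈ 5.6822.

5.6822
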